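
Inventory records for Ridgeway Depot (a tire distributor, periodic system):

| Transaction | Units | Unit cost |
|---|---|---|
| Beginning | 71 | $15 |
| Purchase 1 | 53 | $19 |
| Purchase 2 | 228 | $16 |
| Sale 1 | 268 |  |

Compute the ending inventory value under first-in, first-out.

Ending inventory = $1,344

Sale 1 (268) [FIFO — oldest first]: 71 @ $15 + 53 @ $19 + 144 @ $16 = $4,376
Ending inventory: 84 @ $16 = $1,344
Check: goods available $5,720 = COGS $4,376 + ending $1,344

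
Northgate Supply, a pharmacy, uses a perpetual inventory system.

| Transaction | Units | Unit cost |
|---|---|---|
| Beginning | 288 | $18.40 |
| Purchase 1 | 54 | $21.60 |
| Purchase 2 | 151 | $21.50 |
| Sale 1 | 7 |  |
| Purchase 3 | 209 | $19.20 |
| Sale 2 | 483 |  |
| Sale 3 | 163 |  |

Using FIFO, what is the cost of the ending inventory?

Sale 1 (7) [FIFO — oldest first]: 7 @ $18.40 = $128.80
Sale 2 (483) [FIFO — oldest first]: 281 @ $18.40 + 54 @ $21.60 + 148 @ $21.50 = $9,518.80
Sale 3 (163) [FIFO — oldest first]: 3 @ $21.50 + 160 @ $19.20 = $3,136.50
Total COGS = $128.80 + $9,518.80 + $3,136.50 = $12,784.10
Ending inventory: 49 @ $19.20 = $940.80

Ending inventory = $940.80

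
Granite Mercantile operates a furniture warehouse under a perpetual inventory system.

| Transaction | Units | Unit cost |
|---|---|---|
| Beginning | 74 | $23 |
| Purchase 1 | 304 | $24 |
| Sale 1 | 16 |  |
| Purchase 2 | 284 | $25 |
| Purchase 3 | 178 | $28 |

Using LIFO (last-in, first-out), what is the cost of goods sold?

Sale 1 (16) [LIFO — newest first]: 16 @ $24 = $384
Ending inventory: 74 @ $23 + 288 @ $24 + 284 @ $25 + 178 @ $28 = $20,698
Check: goods available $21,082 = COGS $384 + ending $20,698

COGS = $384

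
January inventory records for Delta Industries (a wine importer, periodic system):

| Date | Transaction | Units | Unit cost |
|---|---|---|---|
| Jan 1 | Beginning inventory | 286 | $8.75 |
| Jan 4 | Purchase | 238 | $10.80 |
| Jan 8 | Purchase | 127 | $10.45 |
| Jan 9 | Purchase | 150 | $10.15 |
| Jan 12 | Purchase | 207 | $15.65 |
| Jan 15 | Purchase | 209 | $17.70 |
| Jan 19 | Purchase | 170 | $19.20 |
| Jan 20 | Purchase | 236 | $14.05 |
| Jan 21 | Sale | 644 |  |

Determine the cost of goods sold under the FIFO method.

Jan 21, 644 sold [FIFO — oldest first]: 286 @ $8.75 + 238 @ $10.80 + 120 @ $10.45 = $6,326.90
Ending inventory: 7 @ $10.45 + 150 @ $10.15 + 207 @ $15.65 + 209 @ $17.70 + 170 @ $19.20 + 236 @ $14.05 = $15,114.30

COGS = $6,326.90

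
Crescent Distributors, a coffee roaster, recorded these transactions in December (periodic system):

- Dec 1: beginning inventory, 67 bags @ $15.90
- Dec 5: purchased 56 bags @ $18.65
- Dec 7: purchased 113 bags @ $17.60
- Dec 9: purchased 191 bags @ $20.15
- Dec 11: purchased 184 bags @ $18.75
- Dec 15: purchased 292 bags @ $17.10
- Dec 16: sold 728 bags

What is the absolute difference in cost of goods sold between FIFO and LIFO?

FIFO COGS: 67 @ $15.90 + 56 @ $18.65 + 113 @ $17.60 + 191 @ $20.15 + 184 @ $18.75 + 117 @ $17.10 = $13,397.85
LIFO COGS: 292 @ $17.10 + 184 @ $18.75 + 191 @ $20.15 + 61 @ $17.60 = $13,365.45
Difference = |$13,397.85 − $13,365.45| = $32.40

$32.40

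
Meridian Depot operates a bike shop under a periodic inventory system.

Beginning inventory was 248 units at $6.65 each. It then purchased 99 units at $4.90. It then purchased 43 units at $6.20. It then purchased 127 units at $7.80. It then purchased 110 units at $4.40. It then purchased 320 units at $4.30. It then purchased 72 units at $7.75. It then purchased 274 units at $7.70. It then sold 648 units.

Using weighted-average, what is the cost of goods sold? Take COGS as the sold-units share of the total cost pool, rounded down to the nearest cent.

COGS = $3,968.83

Sale 1, sell 648: 648/1293 × $7,919.30 → $3,968.83
Ending inventory (cost pool remaining) = $3,950.47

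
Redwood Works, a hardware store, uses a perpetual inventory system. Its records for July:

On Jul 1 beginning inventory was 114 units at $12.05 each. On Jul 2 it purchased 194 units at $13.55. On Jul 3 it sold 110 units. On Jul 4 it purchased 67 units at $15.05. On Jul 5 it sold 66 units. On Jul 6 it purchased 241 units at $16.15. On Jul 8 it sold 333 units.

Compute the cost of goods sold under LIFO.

COGS = $7,613.55

Jul 3, 110 sold [LIFO — newest first]: 110 @ $13.55 = $1,490.50
Jul 5, 66 sold [LIFO — newest first]: 66 @ $15.05 = $993.30
Jul 8, 333 sold [LIFO — newest first]: 241 @ $16.15 + 1 @ $15.05 + 84 @ $13.55 + 7 @ $12.05 = $5,129.75
Total COGS = $1,490.50 + $993.30 + $5,129.75 = $7,613.55
Ending inventory: 107 @ $12.05 = $1,289.35
Check: goods available $8,902.90 = COGS $7,613.55 + ending $1,289.35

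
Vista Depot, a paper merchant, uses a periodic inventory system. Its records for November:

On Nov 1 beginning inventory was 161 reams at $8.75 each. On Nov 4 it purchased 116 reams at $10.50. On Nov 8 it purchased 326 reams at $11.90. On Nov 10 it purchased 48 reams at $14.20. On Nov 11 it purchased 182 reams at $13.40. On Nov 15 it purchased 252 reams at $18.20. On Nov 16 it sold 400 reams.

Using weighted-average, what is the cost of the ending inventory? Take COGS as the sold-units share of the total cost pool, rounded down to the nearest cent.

Nov 16, sell 400: 400/1085 × $14,212.95 → $5,239.79
Ending inventory (cost pool remaining) = $8,973.16
Check: goods available $14,212.95 = COGS $5,239.79 + ending $8,973.16

Ending inventory = $8,973.16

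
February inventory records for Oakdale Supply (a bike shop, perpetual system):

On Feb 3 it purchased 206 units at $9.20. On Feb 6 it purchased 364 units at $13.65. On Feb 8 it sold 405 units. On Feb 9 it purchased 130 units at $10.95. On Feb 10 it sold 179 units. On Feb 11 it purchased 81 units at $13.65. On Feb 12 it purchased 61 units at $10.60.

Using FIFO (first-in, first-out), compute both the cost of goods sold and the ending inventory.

COGS = $7,017.10; ending inventory = $3,022.45

Feb 8, 405 sold [FIFO — oldest first]: 206 @ $9.20 + 199 @ $13.65 = $4,611.55
Feb 10, 179 sold [FIFO — oldest first]: 165 @ $13.65 + 14 @ $10.95 = $2,405.55
Total COGS = $4,611.55 + $2,405.55 = $7,017.10
Ending inventory: 116 @ $10.95 + 81 @ $13.65 + 61 @ $10.60 = $3,022.45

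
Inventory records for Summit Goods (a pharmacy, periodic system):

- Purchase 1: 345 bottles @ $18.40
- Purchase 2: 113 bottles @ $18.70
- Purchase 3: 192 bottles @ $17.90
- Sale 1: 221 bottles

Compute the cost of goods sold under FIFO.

Sale 1 (221) [FIFO — oldest first]: 221 @ $18.40 = $4,066.40
Ending inventory: 124 @ $18.40 + 113 @ $18.70 + 192 @ $17.90 = $7,831.50
Check: goods available $11,897.90 = COGS $4,066.40 + ending $7,831.50

COGS = $4,066.40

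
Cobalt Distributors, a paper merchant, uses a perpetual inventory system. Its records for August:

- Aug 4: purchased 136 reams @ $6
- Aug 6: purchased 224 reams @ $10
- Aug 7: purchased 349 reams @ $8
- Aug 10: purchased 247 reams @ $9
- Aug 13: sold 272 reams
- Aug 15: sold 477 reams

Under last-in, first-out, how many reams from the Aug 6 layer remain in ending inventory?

71

Aug 13, 272 sold [LIFO — newest first]: 247 @ $9 + 25 @ $8 = $2,423
Aug 15, 477 sold [LIFO — newest first]: 324 @ $8 + 153 @ $10 = $4,122
Total COGS = $2,423 + $4,122 = $6,545
Ending inventory: 136 @ $6 + 71 @ $10 = $1,526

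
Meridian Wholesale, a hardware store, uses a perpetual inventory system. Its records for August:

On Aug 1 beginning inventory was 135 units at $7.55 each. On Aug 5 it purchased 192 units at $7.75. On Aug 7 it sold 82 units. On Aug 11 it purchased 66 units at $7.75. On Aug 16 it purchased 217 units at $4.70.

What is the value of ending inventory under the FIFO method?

Aug 7, 82 sold [FIFO — oldest first]: 82 @ $7.55 = $619.10
Ending inventory: 53 @ $7.55 + 192 @ $7.75 + 66 @ $7.75 + 217 @ $4.70 = $3,419.55

Ending inventory = $3,419.55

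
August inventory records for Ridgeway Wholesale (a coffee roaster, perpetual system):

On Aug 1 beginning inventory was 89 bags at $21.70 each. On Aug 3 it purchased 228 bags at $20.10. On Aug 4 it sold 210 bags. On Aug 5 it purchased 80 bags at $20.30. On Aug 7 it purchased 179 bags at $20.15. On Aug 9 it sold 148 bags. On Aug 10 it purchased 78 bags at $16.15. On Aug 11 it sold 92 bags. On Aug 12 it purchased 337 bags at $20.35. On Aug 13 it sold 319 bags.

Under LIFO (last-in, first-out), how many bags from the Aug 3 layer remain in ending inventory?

Aug 4, 210 sold [LIFO — newest first]: 210 @ $20.10 = $4,221.00
Aug 9, 148 sold [LIFO — newest first]: 148 @ $20.15 = $2,982.20
Aug 11, 92 sold [LIFO — newest first]: 78 @ $16.15 + 14 @ $20.15 = $1,541.80
Aug 13, 319 sold [LIFO — newest first]: 319 @ $20.35 = $6,491.65
Total COGS = $4,221.00 + $2,982.20 + $1,541.80 + $6,491.65 = $15,236.65
Ending inventory: 89 @ $21.70 + 18 @ $20.10 + 80 @ $20.30 + 17 @ $20.15 + 18 @ $20.35 = $4,625.95

18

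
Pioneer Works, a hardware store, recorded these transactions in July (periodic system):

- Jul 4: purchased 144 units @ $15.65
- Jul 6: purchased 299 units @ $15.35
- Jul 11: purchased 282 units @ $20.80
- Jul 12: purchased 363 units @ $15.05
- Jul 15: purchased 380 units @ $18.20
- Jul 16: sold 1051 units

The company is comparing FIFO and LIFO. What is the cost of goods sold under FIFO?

FIFO COGS: 144 @ $15.65 + 299 @ $15.35 + 282 @ $20.80 + 326 @ $15.05 = $17,615.15
LIFO COGS: 380 @ $18.20 + 363 @ $15.05 + 282 @ $20.80 + 26 @ $15.35 = $18,643.85

COGS = $17,615.15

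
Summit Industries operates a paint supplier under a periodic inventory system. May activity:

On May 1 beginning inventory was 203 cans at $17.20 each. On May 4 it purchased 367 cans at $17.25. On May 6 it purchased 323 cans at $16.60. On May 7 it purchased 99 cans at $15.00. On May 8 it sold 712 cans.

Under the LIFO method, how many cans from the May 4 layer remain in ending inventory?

May 8, 712 sold [LIFO — newest first]: 99 @ $15.00 + 323 @ $16.60 + 290 @ $17.25 = $11,849.30
Ending inventory: 203 @ $17.20 + 77 @ $17.25 = $4,819.85

77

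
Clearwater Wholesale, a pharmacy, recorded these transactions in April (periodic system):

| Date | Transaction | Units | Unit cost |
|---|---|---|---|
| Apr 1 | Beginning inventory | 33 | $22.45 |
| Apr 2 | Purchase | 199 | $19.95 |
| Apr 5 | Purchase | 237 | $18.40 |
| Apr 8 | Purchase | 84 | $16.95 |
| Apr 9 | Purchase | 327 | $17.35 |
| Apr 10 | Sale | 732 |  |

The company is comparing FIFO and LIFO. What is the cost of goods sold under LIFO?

COGS = $13,133.85

FIFO COGS: 33 @ $22.45 + 199 @ $19.95 + 237 @ $18.40 + 84 @ $16.95 + 179 @ $17.35 = $13,601.15
LIFO COGS: 327 @ $17.35 + 84 @ $16.95 + 237 @ $18.40 + 84 @ $19.95 = $13,133.85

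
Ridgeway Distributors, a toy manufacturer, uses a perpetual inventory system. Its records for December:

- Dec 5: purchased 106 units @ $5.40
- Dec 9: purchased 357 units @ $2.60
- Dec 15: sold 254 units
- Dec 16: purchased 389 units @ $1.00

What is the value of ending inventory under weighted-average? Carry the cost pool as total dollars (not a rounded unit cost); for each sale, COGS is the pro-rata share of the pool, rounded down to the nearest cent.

After Dec 5: 106 on hand, pool $572.40 (≈ $5.4000 each)
After Dec 9: 463 on hand, pool $1,500.60 (≈ $3.2410 each)
Dec 15, sell 254: 254/463 × $1,500.60 → $823.22
After Dec 16: 598 on hand, pool $1,066.38 (≈ $1.7832 each)
Ending inventory (cost pool remaining) = $1,066.38
Check: goods available $1,889.60 = COGS $823.22 + ending $1,066.38

Ending inventory = $1,066.38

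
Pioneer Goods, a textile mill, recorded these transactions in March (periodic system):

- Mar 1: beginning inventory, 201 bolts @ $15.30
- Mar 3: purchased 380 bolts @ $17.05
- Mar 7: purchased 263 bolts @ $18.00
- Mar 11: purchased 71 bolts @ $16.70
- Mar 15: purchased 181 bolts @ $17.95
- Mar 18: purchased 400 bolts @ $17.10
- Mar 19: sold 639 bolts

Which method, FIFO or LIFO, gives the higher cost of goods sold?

FIFO COGS: 201 @ $15.30 + 380 @ $17.05 + 58 @ $18.00 = $10,598.30
LIFO COGS: 400 @ $17.10 + 181 @ $17.95 + 58 @ $16.70 = $11,057.55

LIFO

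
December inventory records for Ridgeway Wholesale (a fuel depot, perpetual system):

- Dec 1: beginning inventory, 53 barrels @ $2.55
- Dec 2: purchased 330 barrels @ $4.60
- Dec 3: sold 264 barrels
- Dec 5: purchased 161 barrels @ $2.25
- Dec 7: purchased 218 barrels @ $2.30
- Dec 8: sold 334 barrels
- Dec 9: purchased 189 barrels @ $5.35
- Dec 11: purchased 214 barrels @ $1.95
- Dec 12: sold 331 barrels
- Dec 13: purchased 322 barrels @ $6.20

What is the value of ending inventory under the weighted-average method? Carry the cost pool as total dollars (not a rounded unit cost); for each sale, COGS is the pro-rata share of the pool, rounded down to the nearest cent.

After Dec 1: 53 on hand, pool $135.15 (≈ $2.5500 each)
After Dec 2: 383 on hand, pool $1,653.15 (≈ $4.3163 each)
Dec 3, sell 264: 264/383 × $1,653.15 → $1,139.50
After Dec 5: 280 on hand, pool $875.90 (≈ $3.1282 each)
After Dec 7: 498 on hand, pool $1,377.30 (≈ $2.7657 each)
Dec 8, sell 334: 334/498 × $1,377.30 → $923.73
After Dec 9: 353 on hand, pool $1,464.72 (≈ $4.1493 each)
After Dec 11: 567 on hand, pool $1,882.02 (≈ $3.3193 each)
Dec 12, sell 331: 331/567 × $1,882.02 → $1,098.67
After Dec 13: 558 on hand, pool $2,779.75 (≈ $4.9816 each)
Total COGS = $1,139.50 + $923.73 + $1,098.67 = $3,161.90
Ending inventory (cost pool remaining) = $2,779.75

Ending inventory = $2,779.75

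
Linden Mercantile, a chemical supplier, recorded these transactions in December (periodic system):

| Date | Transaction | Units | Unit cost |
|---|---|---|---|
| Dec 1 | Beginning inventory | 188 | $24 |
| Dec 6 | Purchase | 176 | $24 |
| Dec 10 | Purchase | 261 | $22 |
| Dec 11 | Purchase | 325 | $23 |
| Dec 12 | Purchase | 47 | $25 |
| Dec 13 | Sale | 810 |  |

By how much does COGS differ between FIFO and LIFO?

FIFO COGS: 188 @ $24 + 176 @ $24 + 261 @ $22 + 185 @ $23 = $18,733
LIFO COGS: 47 @ $25 + 325 @ $23 + 261 @ $22 + 176 @ $24 + 1 @ $24 = $18,640
Difference = |$18,733 − $18,640| = $93

$93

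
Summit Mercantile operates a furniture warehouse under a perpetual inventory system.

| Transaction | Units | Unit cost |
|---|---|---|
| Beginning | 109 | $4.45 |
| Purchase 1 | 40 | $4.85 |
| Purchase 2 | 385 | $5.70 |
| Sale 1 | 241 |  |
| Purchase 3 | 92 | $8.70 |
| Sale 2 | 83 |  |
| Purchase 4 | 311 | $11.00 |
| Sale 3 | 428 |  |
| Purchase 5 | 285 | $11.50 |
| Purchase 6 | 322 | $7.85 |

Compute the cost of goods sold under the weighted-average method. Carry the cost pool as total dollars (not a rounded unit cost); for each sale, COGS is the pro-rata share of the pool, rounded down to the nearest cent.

After Beginning: 109 on hand, pool $485.05 (≈ $4.4500 each)
After Purchase 1: 149 on hand, pool $679.05 (≈ $4.5574 each)
After Purchase 2: 534 on hand, pool $2,873.55 (≈ $5.3812 each)
Sale 1, sell 241: 241/534 × $2,873.55 → $1,296.86
After Purchase 3: 385 on hand, pool $2,377.09 (≈ $6.1743 each)
Sale 2, sell 83: 83/385 × $2,377.09 → $512.46
After Purchase 4: 613 on hand, pool $5,285.63 (≈ $8.6226 each)
Sale 3, sell 428: 428/613 × $5,285.63 → $3,690.45
After Purchase 5: 470 on hand, pool $4,872.68 (≈ $10.3674 each)
After Purchase 6: 792 on hand, pool $7,400.38 (≈ $9.3439 each)
Total COGS = $1,296.86 + $512.46 + $3,690.45 = $5,499.77
Ending inventory (cost pool remaining) = $7,400.38

COGS = $5,499.77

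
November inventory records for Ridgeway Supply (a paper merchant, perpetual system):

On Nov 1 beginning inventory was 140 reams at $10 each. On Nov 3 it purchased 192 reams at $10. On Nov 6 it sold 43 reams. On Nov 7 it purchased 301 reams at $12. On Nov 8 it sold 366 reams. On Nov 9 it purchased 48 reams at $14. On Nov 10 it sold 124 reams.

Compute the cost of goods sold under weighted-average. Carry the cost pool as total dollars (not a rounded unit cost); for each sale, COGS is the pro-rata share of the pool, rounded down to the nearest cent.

COGS = $5,895.16

After Nov 1: 140 on hand, pool $1,400.00 (≈ $10.0000 each)
After Nov 3: 332 on hand, pool $3,320.00 (≈ $10.0000 each)
Nov 6, sell 43: 43/332 × $3,320.00 → $430.00
After Nov 7: 590 on hand, pool $6,502.00 (≈ $11.0203 each)
Nov 8, sell 366: 366/590 × $6,502.00 → $4,033.44
After Nov 9: 272 on hand, pool $3,140.56 (≈ $11.5462 each)
Nov 10, sell 124: 124/272 × $3,140.56 → $1,431.72
Total COGS = $430.00 + $4,033.44 + $1,431.72 = $5,895.16
Ending inventory (cost pool remaining) = $1,708.84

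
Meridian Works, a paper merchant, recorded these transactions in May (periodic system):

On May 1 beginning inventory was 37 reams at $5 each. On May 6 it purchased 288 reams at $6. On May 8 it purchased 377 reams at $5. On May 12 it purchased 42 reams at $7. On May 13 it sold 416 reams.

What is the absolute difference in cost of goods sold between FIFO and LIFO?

$204

FIFO COGS: 37 @ $5 + 288 @ $6 + 91 @ $5 = $2,368
LIFO COGS: 42 @ $7 + 374 @ $5 = $2,164
Difference = |$2,368 − $2,164| = $204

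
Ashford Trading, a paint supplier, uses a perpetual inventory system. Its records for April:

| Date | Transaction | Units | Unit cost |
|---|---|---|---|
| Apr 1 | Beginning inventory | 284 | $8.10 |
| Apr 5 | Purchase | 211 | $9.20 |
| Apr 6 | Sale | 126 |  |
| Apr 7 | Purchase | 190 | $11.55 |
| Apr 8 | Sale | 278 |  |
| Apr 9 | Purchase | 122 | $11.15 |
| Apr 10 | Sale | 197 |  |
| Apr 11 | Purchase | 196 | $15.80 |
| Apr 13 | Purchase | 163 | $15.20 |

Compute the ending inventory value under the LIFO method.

Ending inventory = $7,243.00

Apr 6, 126 sold [LIFO — newest first]: 126 @ $9.20 = $1,159.20
Apr 8, 278 sold [LIFO — newest first]: 190 @ $11.55 + 85 @ $9.20 + 3 @ $8.10 = $3,000.80
Apr 10, 197 sold [LIFO — newest first]: 122 @ $11.15 + 75 @ $8.10 = $1,967.80
Total COGS = $1,159.20 + $3,000.80 + $1,967.80 = $6,127.80
Ending inventory: 206 @ $8.10 + 196 @ $15.80 + 163 @ $15.20 = $7,243.00
Check: goods available $13,370.80 = COGS $6,127.80 + ending $7,243.00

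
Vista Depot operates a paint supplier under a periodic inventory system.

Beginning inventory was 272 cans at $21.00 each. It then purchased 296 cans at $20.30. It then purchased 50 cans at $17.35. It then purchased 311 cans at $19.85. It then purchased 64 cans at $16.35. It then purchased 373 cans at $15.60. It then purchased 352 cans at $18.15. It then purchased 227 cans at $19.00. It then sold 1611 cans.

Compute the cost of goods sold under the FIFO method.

COGS = $30,073.60

Sale 1 (1611) [FIFO — oldest first]: 272 @ $21.00 + 296 @ $20.30 + 50 @ $17.35 + 311 @ $19.85 + 64 @ $16.35 + 373 @ $15.60 + 245 @ $18.15 = $30,073.60
Ending inventory: 107 @ $18.15 + 227 @ $19.00 = $6,255.05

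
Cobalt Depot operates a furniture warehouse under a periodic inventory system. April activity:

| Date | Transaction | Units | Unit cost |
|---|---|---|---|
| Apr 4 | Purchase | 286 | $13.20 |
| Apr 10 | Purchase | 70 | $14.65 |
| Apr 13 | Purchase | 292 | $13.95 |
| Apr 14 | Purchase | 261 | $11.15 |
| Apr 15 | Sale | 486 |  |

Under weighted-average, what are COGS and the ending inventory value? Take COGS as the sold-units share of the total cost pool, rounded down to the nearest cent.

Apr 15, sell 486: 486/909 × $11,784.25 → $6,300.49
Ending inventory (cost pool remaining) = $5,483.76
Check: goods available $11,784.25 = COGS $6,300.49 + ending $5,483.76

COGS = $6,300.49; ending inventory = $5,483.76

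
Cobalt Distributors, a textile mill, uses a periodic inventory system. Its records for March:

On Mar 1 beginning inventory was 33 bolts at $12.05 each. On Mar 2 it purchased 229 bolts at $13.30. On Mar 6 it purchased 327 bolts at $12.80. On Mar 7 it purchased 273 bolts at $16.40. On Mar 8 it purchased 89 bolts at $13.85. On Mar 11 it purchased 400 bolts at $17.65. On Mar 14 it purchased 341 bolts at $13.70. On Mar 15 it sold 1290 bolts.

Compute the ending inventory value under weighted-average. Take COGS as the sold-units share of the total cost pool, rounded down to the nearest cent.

Ending inventory = $5,956.47

Mar 15, sell 1290: 1290/1692 × $25,070.50 → $19,114.03
Ending inventory (cost pool remaining) = $5,956.47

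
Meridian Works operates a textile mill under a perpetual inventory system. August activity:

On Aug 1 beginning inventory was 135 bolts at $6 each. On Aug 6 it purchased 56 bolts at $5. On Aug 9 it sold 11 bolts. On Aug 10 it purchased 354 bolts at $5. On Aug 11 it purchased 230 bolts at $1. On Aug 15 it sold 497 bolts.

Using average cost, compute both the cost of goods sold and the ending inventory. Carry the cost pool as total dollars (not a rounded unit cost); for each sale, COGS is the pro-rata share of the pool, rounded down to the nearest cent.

COGS = $2,032.05; ending inventory = $1,057.95

After Aug 1: 135 on hand, pool $810.00 (≈ $6.0000 each)
After Aug 6: 191 on hand, pool $1,090.00 (≈ $5.7068 each)
Aug 9, sell 11: 11/191 × $1,090.00 → $62.77
After Aug 10: 534 on hand, pool $2,797.23 (≈ $5.2383 each)
After Aug 11: 764 on hand, pool $3,027.23 (≈ $3.9623 each)
Aug 15, sell 497: 497/764 × $3,027.23 → $1,969.28
Total COGS = $62.77 + $1,969.28 = $2,032.05
Ending inventory (cost pool remaining) = $1,057.95
Check: goods available $3,090.00 = COGS $2,032.05 + ending $1,057.95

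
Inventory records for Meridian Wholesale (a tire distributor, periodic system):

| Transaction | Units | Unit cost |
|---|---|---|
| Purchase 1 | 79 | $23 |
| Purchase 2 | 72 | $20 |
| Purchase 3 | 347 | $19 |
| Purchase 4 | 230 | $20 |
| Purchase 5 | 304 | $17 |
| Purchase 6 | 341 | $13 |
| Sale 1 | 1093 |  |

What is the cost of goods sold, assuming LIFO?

Sale 1 (1093) [LIFO — newest first]: 341 @ $13 + 304 @ $17 + 230 @ $20 + 218 @ $19 = $18,343
Ending inventory: 79 @ $23 + 72 @ $20 + 129 @ $19 = $5,708

COGS = $18,343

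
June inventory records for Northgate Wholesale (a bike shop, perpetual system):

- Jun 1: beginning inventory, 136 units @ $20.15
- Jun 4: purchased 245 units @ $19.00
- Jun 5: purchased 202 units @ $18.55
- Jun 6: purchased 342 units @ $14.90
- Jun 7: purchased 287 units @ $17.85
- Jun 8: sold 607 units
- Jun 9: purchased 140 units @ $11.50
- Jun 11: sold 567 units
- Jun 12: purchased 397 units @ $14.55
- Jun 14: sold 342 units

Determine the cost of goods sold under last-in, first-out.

COGS = $24,408.95

Jun 8, 607 sold [LIFO — newest first]: 287 @ $17.85 + 320 @ $14.90 = $9,890.95
Jun 11, 567 sold [LIFO — newest first]: 140 @ $11.50 + 22 @ $14.90 + 202 @ $18.55 + 203 @ $19.00 = $9,541.90
Jun 14, 342 sold [LIFO — newest first]: 342 @ $14.55 = $4,976.10
Total COGS = $9,890.95 + $9,541.90 + $4,976.10 = $24,408.95
Ending inventory: 136 @ $20.15 + 42 @ $19.00 + 55 @ $14.55 = $4,338.65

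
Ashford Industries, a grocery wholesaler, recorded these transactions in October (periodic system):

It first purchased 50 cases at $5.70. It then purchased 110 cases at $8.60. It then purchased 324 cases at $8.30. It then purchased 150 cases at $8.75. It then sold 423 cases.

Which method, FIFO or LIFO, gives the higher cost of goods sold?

LIFO

FIFO COGS: 50 @ $5.70 + 110 @ $8.60 + 263 @ $8.30 = $3,413.90
LIFO COGS: 150 @ $8.75 + 273 @ $8.30 = $3,578.40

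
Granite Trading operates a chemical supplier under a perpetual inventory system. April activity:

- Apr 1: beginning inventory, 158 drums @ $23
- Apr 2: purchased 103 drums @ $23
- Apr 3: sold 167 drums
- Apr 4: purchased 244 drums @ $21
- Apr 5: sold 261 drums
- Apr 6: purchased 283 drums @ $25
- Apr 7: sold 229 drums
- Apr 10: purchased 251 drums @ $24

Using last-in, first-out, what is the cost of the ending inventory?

Apr 3, 167 sold [LIFO — newest first]: 103 @ $23 + 64 @ $23 = $3,841
Apr 5, 261 sold [LIFO — newest first]: 244 @ $21 + 17 @ $23 = $5,515
Apr 7, 229 sold [LIFO — newest first]: 229 @ $25 = $5,725
Total COGS = $3,841 + $5,515 + $5,725 = $15,081
Ending inventory: 77 @ $23 + 54 @ $25 + 251 @ $24 = $9,145
Check: goods available $24,226 = COGS $15,081 + ending $9,145

Ending inventory = $9,145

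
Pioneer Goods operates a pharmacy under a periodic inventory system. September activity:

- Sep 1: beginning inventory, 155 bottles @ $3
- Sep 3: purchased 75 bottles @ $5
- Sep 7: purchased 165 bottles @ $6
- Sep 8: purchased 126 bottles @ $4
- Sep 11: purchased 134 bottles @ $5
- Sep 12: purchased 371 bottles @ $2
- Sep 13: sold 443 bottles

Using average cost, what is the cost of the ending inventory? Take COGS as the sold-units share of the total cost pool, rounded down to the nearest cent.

Sep 13, sell 443: 443/1026 × $3,746.00 → $1,617.42
Ending inventory (cost pool remaining) = $2,128.58
Check: goods available $3,746.00 = COGS $1,617.42 + ending $2,128.58

Ending inventory = $2,128.58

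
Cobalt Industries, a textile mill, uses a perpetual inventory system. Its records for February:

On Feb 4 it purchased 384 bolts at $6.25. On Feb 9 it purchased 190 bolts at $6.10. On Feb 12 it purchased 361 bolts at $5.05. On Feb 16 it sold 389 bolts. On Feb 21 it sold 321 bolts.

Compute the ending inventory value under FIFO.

Feb 16, 389 sold [FIFO — oldest first]: 384 @ $6.25 + 5 @ $6.10 = $2,430.50
Feb 21, 321 sold [FIFO — oldest first]: 185 @ $6.10 + 136 @ $5.05 = $1,815.30
Total COGS = $2,430.50 + $1,815.30 = $4,245.80
Ending inventory: 225 @ $5.05 = $1,136.25

Ending inventory = $1,136.25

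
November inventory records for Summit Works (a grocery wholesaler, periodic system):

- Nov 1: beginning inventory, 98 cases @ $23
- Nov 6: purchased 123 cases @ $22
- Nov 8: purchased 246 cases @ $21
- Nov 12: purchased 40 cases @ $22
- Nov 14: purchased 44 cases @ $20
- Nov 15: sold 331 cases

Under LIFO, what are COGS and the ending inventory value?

COGS = $6,948; ending inventory = $4,938

Nov 15, 331 sold [LIFO — newest first]: 44 @ $20 + 40 @ $22 + 246 @ $21 + 1 @ $22 = $6,948
Ending inventory: 98 @ $23 + 122 @ $22 = $4,938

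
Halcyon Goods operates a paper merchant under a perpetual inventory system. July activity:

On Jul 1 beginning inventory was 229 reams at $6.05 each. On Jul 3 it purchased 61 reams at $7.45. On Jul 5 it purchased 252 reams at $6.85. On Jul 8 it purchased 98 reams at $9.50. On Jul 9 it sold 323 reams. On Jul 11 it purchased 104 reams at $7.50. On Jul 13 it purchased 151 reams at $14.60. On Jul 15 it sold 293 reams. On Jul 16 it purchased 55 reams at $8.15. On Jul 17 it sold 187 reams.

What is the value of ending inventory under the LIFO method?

Ending inventory = $889.35

Jul 9, 323 sold [LIFO — newest first]: 98 @ $9.50 + 225 @ $6.85 = $2,472.25
Jul 15, 293 sold [LIFO — newest first]: 151 @ $14.60 + 104 @ $7.50 + 27 @ $6.85 + 11 @ $7.45 = $3,251.50
Jul 17, 187 sold [LIFO — newest first]: 55 @ $8.15 + 50 @ $7.45 + 82 @ $6.05 = $1,316.85
Total COGS = $2,472.25 + $3,251.50 + $1,316.85 = $7,040.60
Ending inventory: 147 @ $6.05 = $889.35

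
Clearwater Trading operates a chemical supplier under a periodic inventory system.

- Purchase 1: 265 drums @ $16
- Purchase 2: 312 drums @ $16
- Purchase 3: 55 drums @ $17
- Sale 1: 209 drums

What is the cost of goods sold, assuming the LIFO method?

Sale 1 (209) [LIFO — newest first]: 55 @ $17 + 154 @ $16 = $3,399
Ending inventory: 265 @ $16 + 158 @ $16 = $6,768
Check: goods available $10,167 = COGS $3,399 + ending $6,768

COGS = $3,399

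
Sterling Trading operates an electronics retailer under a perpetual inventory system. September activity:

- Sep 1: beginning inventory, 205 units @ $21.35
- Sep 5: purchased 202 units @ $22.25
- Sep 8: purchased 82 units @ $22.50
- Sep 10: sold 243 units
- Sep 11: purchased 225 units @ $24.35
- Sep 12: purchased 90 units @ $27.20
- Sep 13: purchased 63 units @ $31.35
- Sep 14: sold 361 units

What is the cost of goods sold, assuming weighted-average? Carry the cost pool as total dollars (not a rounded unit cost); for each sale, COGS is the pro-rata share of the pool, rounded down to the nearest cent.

After Sep 1: 205 on hand, pool $4,376.75 (≈ $21.3500 each)
After Sep 5: 407 on hand, pool $8,871.25 (≈ $21.7967 each)
After Sep 8: 489 on hand, pool $10,716.25 (≈ $21.9146 each)
Sep 10, sell 243: 243/489 × $10,716.25 → $5,325.25
After Sep 11: 471 on hand, pool $10,869.75 (≈ $23.0780 each)
After Sep 12: 561 on hand, pool $13,317.75 (≈ $23.7393 each)
After Sep 13: 624 on hand, pool $15,292.80 (≈ $24.5077 each)
Sep 14, sell 361: 361/624 × $15,292.80 → $8,847.27
Total COGS = $5,325.25 + $8,847.27 = $14,172.52
Ending inventory (cost pool remaining) = $6,445.53

COGS = $14,172.52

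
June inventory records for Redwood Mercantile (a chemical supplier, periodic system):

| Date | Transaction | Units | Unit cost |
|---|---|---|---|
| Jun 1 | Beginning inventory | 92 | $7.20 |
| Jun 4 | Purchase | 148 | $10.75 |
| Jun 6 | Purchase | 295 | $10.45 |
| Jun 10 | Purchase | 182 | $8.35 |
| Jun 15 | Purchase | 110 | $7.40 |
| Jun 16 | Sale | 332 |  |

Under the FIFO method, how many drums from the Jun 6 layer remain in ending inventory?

203

Jun 16, 332 sold [FIFO — oldest first]: 92 @ $7.20 + 148 @ $10.75 + 92 @ $10.45 = $3,214.80
Ending inventory: 203 @ $10.45 + 182 @ $8.35 + 110 @ $7.40 = $4,455.05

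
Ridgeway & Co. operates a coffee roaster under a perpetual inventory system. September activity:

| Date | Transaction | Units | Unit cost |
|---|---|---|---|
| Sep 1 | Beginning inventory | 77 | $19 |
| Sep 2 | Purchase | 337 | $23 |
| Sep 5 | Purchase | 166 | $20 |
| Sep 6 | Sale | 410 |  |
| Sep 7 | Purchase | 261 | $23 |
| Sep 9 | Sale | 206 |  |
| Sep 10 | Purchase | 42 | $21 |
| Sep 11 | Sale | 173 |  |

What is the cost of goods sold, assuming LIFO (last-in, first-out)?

Sep 6, 410 sold [LIFO — newest first]: 166 @ $20 + 244 @ $23 = $8,932
Sep 9, 206 sold [LIFO — newest first]: 206 @ $23 = $4,738
Sep 11, 173 sold [LIFO — newest first]: 42 @ $21 + 55 @ $23 + 76 @ $23 = $3,895
Total COGS = $8,932 + $4,738 + $3,895 = $17,565
Ending inventory: 77 @ $19 + 17 @ $23 = $1,854
Check: goods available $19,419 = COGS $17,565 + ending $1,854

COGS = $17,565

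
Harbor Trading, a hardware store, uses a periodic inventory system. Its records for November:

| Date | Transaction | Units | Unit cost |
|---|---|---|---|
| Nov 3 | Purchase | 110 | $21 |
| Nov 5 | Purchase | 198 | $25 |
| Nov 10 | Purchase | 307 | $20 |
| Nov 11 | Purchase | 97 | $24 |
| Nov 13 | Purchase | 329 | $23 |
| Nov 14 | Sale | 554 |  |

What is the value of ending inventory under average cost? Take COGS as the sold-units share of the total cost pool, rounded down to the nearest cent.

Ending inventory = $10,897.86

Nov 14, sell 554: 554/1041 × $23,295.00 → $12,397.14
Ending inventory (cost pool remaining) = $10,897.86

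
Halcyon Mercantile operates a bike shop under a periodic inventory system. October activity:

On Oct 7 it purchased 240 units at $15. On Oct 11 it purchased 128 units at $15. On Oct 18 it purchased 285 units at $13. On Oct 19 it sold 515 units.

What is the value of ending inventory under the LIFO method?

Ending inventory = $2,070

Oct 19, 515 sold [LIFO — newest first]: 285 @ $13 + 128 @ $15 + 102 @ $15 = $7,155
Ending inventory: 138 @ $15 = $2,070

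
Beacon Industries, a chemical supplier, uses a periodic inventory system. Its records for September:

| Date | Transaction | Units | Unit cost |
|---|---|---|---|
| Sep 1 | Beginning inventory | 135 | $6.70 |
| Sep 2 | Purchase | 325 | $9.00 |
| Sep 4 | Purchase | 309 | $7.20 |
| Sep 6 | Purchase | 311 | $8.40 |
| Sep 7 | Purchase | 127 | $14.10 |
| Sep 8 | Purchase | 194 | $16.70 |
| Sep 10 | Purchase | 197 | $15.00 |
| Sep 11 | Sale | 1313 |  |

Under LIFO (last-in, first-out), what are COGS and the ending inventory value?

Sep 11, 1313 sold [LIFO — newest first]: 197 @ $15.00 + 194 @ $16.70 + 127 @ $14.10 + 311 @ $8.40 + 309 @ $7.20 + 175 @ $9.00 = $14,397.70
Ending inventory: 135 @ $6.70 + 150 @ $9.00 = $2,254.50
Check: goods available $16,652.20 = COGS $14,397.70 + ending $2,254.50

COGS = $14,397.70; ending inventory = $2,254.50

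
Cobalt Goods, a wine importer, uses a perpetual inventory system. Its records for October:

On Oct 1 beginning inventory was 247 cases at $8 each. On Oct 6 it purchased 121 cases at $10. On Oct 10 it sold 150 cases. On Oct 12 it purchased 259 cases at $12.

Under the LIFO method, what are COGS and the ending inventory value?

Oct 10, 150 sold [LIFO — newest first]: 121 @ $10 + 29 @ $8 = $1,442
Ending inventory: 218 @ $8 + 259 @ $12 = $4,852
Check: goods available $6,294 = COGS $1,442 + ending $4,852

COGS = $1,442; ending inventory = $4,852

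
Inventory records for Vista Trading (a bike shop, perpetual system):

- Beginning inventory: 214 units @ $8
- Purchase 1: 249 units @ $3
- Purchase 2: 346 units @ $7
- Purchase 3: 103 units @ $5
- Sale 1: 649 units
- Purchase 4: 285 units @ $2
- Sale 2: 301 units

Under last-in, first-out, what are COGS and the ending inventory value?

Sale 1 (649) [LIFO — newest first]: 103 @ $5 + 346 @ $7 + 200 @ $3 = $3,537
Sale 2 (301) [LIFO — newest first]: 285 @ $2 + 16 @ $3 = $618
Total COGS = $3,537 + $618 = $4,155
Ending inventory: 214 @ $8 + 33 @ $3 = $1,811

COGS = $4,155; ending inventory = $1,811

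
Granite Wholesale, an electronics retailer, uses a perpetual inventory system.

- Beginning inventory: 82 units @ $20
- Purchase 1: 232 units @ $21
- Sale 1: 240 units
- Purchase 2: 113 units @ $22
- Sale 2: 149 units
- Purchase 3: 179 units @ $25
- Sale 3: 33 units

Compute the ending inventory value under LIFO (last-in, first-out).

Ending inventory = $4,410

Sale 1 (240) [LIFO — newest first]: 232 @ $21 + 8 @ $20 = $5,032
Sale 2 (149) [LIFO — newest first]: 113 @ $22 + 36 @ $20 = $3,206
Sale 3 (33) [LIFO — newest first]: 33 @ $25 = $825
Total COGS = $5,032 + $3,206 + $825 = $9,063
Ending inventory: 38 @ $20 + 146 @ $25 = $4,410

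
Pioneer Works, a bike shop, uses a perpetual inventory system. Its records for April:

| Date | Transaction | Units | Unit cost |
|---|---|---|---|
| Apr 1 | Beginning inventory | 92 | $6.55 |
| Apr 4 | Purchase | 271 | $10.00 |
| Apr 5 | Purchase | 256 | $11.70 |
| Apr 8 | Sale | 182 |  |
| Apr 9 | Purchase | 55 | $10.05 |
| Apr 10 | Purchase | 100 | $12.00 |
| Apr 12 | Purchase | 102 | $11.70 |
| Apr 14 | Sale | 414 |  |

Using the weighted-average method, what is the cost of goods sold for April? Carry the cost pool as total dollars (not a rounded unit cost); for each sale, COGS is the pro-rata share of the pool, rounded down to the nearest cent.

COGS = $6,268.63

After Apr 1: 92 on hand, pool $602.60 (≈ $6.5500 each)
After Apr 4: 363 on hand, pool $3,312.60 (≈ $9.1256 each)
After Apr 5: 619 on hand, pool $6,307.80 (≈ $10.1903 each)
Apr 8, sell 182: 182/619 × $6,307.80 → $1,854.63
After Apr 9: 492 on hand, pool $5,005.92 (≈ $10.1746 each)
After Apr 10: 592 on hand, pool $6,205.92 (≈ $10.4830 each)
After Apr 12: 694 on hand, pool $7,399.32 (≈ $10.6618 each)
Apr 14, sell 414: 414/694 × $7,399.32 → $4,414.00
Total COGS = $1,854.63 + $4,414.00 = $6,268.63
Ending inventory (cost pool remaining) = $2,985.32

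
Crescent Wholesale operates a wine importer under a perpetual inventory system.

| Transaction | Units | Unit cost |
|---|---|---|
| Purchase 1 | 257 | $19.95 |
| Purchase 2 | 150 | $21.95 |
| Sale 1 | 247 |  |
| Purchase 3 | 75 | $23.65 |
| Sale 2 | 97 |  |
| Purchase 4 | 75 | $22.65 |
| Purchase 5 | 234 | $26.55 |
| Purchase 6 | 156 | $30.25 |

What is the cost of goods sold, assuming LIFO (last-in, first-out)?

Sale 1 (247) [LIFO — newest first]: 150 @ $21.95 + 97 @ $19.95 = $5,227.65
Sale 2 (97) [LIFO — newest first]: 75 @ $23.65 + 22 @ $19.95 = $2,212.65
Total COGS = $5,227.65 + $2,212.65 = $7,440.30
Ending inventory: 138 @ $19.95 + 75 @ $22.65 + 234 @ $26.55 + 156 @ $30.25 = $15,383.55

COGS = $7,440.30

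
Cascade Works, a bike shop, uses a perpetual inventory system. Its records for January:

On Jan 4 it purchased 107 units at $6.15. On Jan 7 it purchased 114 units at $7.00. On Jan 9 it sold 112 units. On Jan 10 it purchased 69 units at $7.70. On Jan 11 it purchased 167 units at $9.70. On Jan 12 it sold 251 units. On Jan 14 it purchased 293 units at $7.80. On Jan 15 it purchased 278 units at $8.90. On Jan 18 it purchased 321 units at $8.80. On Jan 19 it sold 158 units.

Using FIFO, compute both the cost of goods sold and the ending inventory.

Jan 9, 112 sold [FIFO — oldest first]: 107 @ $6.15 + 5 @ $7.00 = $693.05
Jan 12, 251 sold [FIFO — oldest first]: 109 @ $7.00 + 69 @ $7.70 + 73 @ $9.70 = $2,002.40
Jan 19, 158 sold [FIFO — oldest first]: 94 @ $9.70 + 64 @ $7.80 = $1,411.00
Total COGS = $693.05 + $2,002.40 + $1,411.00 = $4,106.45
Ending inventory: 229 @ $7.80 + 278 @ $8.90 + 321 @ $8.80 = $7,085.20

COGS = $4,106.45; ending inventory = $7,085.20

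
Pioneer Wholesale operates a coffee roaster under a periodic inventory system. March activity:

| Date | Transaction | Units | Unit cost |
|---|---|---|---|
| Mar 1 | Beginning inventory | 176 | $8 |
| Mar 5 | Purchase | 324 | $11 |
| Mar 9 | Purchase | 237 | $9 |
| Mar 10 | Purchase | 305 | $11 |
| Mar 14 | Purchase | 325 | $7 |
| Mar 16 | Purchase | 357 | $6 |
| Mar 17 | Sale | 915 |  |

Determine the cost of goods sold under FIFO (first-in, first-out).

Mar 17, 915 sold [FIFO — oldest first]: 176 @ $8 + 324 @ $11 + 237 @ $9 + 178 @ $11 = $9,063
Ending inventory: 127 @ $11 + 325 @ $7 + 357 @ $6 = $5,814

COGS = $9,063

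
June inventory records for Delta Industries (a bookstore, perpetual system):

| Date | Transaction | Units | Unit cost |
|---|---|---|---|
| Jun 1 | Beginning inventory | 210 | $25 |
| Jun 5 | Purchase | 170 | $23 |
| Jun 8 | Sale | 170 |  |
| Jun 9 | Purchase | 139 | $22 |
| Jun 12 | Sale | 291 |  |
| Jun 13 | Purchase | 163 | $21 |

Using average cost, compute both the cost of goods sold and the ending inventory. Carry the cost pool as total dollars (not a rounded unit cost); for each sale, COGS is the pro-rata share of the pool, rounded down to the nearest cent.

After Jun 1: 210 on hand, pool $5,250.00 (≈ $25.0000 each)
After Jun 5: 380 on hand, pool $9,160.00 (≈ $24.1053 each)
Jun 8, sell 170: 170/380 × $9,160.00 → $4,097.89
After Jun 9: 349 on hand, pool $8,120.11 (≈ $23.2668 each)
Jun 12, sell 291: 291/349 × $8,120.11 → $6,770.63
After Jun 13: 221 on hand, pool $4,772.48 (≈ $21.5949 each)
Total COGS = $4,097.89 + $6,770.63 = $10,868.52
Ending inventory (cost pool remaining) = $4,772.48
Check: goods available $15,641.00 = COGS $10,868.52 + ending $4,772.48

COGS = $10,868.52; ending inventory = $4,772.48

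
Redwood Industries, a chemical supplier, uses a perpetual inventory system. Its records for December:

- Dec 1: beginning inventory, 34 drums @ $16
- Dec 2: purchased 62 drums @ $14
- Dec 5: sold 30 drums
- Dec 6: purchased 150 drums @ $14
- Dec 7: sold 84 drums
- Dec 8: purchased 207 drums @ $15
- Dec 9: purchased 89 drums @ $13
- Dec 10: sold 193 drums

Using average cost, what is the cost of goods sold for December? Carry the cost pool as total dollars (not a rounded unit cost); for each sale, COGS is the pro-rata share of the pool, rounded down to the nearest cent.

After Dec 1: 34 on hand, pool $544.00 (≈ $16.0000 each)
After Dec 2: 96 on hand, pool $1,412.00 (≈ $14.7083 each)
Dec 5, sell 30: 30/96 × $1,412.00 → $441.25
After Dec 6: 216 on hand, pool $3,070.75 (≈ $14.2164 each)
Dec 7, sell 84: 84/216 × $3,070.75 → $1,194.18
After Dec 8: 339 on hand, pool $4,981.57 (≈ $14.6949 each)
After Dec 9: 428 on hand, pool $6,138.57 (≈ $14.3425 each)
Dec 10, sell 193: 193/428 × $6,138.57 → $2,768.09
Total COGS = $441.25 + $1,194.18 + $2,768.09 = $4,403.52
Ending inventory (cost pool remaining) = $3,370.48
Check: goods available $7,774.00 = COGS $4,403.52 + ending $3,370.48

COGS = $4,403.52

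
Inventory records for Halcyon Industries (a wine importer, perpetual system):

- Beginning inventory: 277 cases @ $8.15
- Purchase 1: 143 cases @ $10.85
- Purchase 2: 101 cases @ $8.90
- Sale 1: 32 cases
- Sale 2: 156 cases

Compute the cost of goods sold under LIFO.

Sale 1 (32) [LIFO — newest first]: 32 @ $8.90 = $284.80
Sale 2 (156) [LIFO — newest first]: 69 @ $8.90 + 87 @ $10.85 = $1,558.05
Total COGS = $284.80 + $1,558.05 = $1,842.85
Ending inventory: 277 @ $8.15 + 56 @ $10.85 = $2,865.15

COGS = $1,842.85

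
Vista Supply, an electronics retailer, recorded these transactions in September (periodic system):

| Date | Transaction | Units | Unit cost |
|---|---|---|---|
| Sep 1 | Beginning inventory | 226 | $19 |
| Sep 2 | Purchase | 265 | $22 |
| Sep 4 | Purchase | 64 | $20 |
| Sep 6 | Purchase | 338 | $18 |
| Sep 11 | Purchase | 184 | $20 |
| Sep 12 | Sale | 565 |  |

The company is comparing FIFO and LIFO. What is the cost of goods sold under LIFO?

COGS = $10,624

FIFO COGS: 226 @ $19 + 265 @ $22 + 64 @ $20 + 10 @ $18 = $11,584
LIFO COGS: 184 @ $20 + 338 @ $18 + 43 @ $20 = $10,624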